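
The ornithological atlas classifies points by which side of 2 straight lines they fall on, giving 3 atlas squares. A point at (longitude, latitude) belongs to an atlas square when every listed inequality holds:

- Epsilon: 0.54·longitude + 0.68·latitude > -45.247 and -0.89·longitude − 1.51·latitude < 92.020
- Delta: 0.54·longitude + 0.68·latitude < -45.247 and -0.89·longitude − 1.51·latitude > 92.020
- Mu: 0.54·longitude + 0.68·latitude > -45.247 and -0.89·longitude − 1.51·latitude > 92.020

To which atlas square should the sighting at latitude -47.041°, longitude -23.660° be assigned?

0.54·-23.660 + 0.68·-47.041 = -44.764, which is > -45.247
-0.89·-23.660 − 1.51·-47.041 = 92.089, which is > 92.020
This sign pattern matches Mu.

Mu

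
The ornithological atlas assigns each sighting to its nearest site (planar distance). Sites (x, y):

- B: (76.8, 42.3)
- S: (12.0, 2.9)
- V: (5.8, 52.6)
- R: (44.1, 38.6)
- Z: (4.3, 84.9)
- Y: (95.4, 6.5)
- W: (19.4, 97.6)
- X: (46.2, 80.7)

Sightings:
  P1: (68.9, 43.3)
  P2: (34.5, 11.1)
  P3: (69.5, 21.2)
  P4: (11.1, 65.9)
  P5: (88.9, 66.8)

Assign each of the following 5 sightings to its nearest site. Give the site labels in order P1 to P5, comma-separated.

P1 → B (d²=63.41)
P2 → S (d²=573.49)
P3 → B (d²=498.50)
P4 → V (d²=204.98)
P5 → B (d²=746.66)

B, S, B, V, B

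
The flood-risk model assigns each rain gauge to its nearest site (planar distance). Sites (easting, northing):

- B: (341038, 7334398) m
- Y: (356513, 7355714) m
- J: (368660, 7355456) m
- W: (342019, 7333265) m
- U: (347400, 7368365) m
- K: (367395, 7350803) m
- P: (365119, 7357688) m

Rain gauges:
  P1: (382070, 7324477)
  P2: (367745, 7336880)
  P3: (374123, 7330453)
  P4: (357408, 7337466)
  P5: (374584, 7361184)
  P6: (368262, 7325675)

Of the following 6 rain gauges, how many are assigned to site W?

1

P1 → K
P2 → K
P3 → K
P4 → W
P5 → J
P6 → K
1 of the 6 goes to W.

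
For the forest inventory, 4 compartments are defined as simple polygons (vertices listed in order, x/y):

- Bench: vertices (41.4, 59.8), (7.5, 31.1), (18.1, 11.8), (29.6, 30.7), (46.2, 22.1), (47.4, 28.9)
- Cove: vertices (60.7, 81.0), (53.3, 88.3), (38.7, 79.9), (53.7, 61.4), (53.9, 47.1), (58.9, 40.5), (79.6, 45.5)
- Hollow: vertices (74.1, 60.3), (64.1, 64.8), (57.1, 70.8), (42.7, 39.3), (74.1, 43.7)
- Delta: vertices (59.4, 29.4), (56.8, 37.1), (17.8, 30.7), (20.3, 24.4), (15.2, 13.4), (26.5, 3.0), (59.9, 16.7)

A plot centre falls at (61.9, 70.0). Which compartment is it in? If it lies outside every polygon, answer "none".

Cove

Cast a ray rightward from (61.9, 70.0). For each polygon, the edges (by vertex number in listed order) whose endpoints lie on opposite sides of y = 70.0, where each meets that height, and whether that is right or left of the point:
Bench: no edge straddles that height → 0 crossings.
Cove: 3–4 at x≈46.73 (left), 7–1 at x≈66.56 (right) → 1 crossing.
Hollow: 2–3 at x≈58.03 (left), 3–4 at x≈56.73 (left) → 0 crossings.
Delta: no edge straddles that height → 0 crossings.
Only Cove has an odd count, so the point is inside Cove.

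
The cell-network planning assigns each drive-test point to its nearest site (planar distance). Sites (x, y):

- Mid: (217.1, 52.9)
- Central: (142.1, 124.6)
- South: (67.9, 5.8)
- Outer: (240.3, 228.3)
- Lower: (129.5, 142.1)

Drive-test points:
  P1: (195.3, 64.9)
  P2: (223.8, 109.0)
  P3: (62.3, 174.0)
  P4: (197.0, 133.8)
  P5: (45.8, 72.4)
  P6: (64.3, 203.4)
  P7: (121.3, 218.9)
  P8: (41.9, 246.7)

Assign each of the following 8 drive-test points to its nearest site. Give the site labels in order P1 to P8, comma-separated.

P1 → Mid (d²=619.24)
P2 → Mid (d²=3192.10)
P3 → Lower (d²=5533.45)
P4 → Central (d²=3098.65)
P5 → South (d²=4923.97)
P6 → Lower (d²=8008.73)
P7 → Lower (d²=5965.48)
P8 → Lower (d²=18614.92)

Mid, Mid, Lower, Central, South, Lower, Lower, Lower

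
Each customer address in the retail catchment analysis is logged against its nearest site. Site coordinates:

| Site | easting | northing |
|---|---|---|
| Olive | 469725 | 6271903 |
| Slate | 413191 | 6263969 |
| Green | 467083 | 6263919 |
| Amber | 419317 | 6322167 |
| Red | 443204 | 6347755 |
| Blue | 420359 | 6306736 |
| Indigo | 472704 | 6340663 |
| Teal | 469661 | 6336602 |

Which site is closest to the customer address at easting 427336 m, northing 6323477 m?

Amber

Squared distances to each site:
Olive: 4456704797.000; Slate: 3741283089.000; Green: 5126979373.000; Amber: 66020461.000; Red: 841214708.000; Blue: 328939610.000; Indigo: 2353614020.000; Teal: 1963671250.000.
Minimum at Amber.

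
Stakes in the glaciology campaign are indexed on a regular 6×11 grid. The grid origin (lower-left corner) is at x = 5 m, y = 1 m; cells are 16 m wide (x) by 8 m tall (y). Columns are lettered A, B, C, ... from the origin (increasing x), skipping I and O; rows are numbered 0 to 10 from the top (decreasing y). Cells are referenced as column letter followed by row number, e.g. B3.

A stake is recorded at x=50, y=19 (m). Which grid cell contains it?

Column index: ⌊(50 − 5) / 16⌋ = ⌊2.812⌋ = 2 → column C
Row offset from origin: ⌊(19 − 1) / 8⌋ = ⌊2.250⌋ = 2 → row 8 (counted from top)

C8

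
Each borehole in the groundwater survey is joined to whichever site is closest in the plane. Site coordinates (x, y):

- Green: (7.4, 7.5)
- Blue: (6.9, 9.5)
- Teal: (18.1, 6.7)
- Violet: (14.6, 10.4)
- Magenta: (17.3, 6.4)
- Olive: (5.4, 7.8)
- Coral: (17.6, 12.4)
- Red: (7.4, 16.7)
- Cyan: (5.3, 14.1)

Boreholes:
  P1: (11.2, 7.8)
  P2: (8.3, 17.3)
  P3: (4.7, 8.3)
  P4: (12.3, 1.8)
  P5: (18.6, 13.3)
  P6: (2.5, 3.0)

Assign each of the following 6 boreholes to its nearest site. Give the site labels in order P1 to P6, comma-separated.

P1 → Green (d²=14.53)
P2 → Red (d²=1.17)
P3 → Olive (d²=0.74)
P4 → Magenta (d²=46.16)
P5 → Coral (d²=1.81)
P6 → Olive (d²=31.45)

Green, Red, Olive, Magenta, Coral, Olive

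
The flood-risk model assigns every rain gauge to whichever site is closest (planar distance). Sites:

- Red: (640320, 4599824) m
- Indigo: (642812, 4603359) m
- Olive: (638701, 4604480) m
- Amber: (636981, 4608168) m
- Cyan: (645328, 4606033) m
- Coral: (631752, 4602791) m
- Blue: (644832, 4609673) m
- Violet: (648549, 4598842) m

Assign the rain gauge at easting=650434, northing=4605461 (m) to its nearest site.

Squared distances to each site:
Red: 134068765.000; Indigo: 62513288.000; Olive: 138625650.000; Amber: 188311058.000; Cyan: 26398420.000; Coral: 356146024.000; Blue: 49123348.000; Violet: 47364386.000.
Minimum at Cyan.

Cyan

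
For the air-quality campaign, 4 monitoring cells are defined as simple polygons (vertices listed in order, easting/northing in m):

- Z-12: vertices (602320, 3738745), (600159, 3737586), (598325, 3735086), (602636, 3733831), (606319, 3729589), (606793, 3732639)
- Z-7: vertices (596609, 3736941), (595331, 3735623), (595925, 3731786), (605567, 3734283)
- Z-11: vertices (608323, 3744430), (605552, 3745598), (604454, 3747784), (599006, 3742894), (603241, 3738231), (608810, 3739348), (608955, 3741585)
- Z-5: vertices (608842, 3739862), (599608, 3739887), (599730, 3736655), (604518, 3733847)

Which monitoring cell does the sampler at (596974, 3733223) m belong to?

Z-7

Cast a ray rightward from (596974, 3733223). For each polygon, the edges (by vertex number in listed order) whose endpoints lie on opposite sides of northing = 3733223, where each meets that height, and whether that is right or left of the point:
Z-12: 4–5 at easting≈603163.9 (right), 6–1 at easting≈606365.2 (right) → 2 crossings.
Z-7: 2–3 at easting≈595702.5 (left), 3–4 at easting≈601473.9 (right) → 1 crossing.
Z-11: no edge straddles that height → 0 crossings.
Z-5: no edge straddles that height → 0 crossings.
Only Z-7 has an odd count, so the point is inside Z-7.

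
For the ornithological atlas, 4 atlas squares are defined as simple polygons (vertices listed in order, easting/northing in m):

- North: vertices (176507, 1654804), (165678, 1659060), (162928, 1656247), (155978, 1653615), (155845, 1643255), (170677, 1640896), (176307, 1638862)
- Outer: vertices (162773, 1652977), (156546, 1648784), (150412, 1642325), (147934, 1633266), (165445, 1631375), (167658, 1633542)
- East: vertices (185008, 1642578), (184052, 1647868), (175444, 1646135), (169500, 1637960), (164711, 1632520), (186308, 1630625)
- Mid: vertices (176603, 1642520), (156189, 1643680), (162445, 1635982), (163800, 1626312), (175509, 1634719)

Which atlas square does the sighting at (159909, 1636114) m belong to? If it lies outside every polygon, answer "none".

Outer

Cast a ray rightward from (159909, 1636114). For each polygon, the edges (by vertex number in listed order) whose endpoints lie on opposite sides of northing = 1636114, where each meets that height, and whether that is right or left of the point:
North: no edge straddles that height → 0 crossings.
Outer: 3–4 at easting≈148713.0 (left), 6–1 at easting≈167011.5 (right) → 1 crossing.
East: 4–5 at easting≈167874.9 (right), 6–1 at easting≈185711.0 (right) → 2 crossings.
Mid: 2–3 at easting≈162337.7 (right), 5–1 at easting≈175704.6 (right) → 2 crossings.
Only Outer has an odd count, so the point is inside Outer.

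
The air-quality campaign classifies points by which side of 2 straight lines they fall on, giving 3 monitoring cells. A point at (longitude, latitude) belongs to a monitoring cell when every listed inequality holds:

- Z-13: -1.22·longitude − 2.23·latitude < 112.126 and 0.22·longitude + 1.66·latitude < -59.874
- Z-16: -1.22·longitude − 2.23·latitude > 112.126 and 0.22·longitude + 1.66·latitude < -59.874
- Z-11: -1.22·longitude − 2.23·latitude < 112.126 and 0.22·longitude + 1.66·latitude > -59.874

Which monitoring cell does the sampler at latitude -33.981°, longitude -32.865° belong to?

-1.22·-32.865 − 2.23·-33.981 = 115.873, which is > 112.126
0.22·-32.865 + 1.66·-33.981 = -63.639, which is < -59.874
This sign pattern matches Z-16.

Z-16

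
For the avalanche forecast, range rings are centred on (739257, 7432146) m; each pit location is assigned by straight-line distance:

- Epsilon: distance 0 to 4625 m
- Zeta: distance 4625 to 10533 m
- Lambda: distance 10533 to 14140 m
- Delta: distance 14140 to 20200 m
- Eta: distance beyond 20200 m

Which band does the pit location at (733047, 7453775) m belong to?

Eta

Distance = √((733047−739257)² + (7453775−7432146)²) = √(38564100.000 + 467813641.000) = 22502.839 m.
20200 ≤ 22502.839 < ∞ → Eta.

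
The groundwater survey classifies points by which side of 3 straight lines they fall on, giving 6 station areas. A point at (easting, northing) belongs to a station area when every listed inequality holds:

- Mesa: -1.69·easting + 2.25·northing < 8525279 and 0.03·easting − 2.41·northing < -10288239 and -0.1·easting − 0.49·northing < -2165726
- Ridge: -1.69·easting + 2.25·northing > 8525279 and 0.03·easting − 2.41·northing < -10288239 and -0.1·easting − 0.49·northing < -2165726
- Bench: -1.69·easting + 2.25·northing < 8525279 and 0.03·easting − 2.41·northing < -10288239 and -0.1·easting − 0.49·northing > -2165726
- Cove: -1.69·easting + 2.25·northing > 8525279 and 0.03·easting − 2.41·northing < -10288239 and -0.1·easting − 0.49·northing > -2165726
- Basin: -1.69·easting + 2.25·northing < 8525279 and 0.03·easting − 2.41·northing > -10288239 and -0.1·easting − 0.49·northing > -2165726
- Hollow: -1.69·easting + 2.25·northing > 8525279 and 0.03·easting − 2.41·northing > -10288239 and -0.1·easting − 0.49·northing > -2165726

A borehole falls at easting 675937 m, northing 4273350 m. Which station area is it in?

Basin

-1.69·675937 + 2.25·4273350 = 8472703.970, which is < 8525279
0.03·675937 − 2.41·4273350 = -10278495.390, which is > -10288239
-0.1·675937 − 0.49·4273350 = -2161535.200, which is > -2165726
This sign pattern matches Basin.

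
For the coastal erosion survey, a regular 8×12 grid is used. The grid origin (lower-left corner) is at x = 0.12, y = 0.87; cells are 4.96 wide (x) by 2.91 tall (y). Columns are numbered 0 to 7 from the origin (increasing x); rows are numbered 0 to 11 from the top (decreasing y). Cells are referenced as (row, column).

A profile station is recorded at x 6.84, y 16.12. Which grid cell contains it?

(6, 1)

Column index: ⌊(6.84 − 0.12) / 4.96⌋ = ⌊1.355⌋ = 1
Row offset from origin: ⌊(16.12 − 0.87) / 2.91⌋ = ⌊5.241⌋ = 5 → row 6 (counted from top)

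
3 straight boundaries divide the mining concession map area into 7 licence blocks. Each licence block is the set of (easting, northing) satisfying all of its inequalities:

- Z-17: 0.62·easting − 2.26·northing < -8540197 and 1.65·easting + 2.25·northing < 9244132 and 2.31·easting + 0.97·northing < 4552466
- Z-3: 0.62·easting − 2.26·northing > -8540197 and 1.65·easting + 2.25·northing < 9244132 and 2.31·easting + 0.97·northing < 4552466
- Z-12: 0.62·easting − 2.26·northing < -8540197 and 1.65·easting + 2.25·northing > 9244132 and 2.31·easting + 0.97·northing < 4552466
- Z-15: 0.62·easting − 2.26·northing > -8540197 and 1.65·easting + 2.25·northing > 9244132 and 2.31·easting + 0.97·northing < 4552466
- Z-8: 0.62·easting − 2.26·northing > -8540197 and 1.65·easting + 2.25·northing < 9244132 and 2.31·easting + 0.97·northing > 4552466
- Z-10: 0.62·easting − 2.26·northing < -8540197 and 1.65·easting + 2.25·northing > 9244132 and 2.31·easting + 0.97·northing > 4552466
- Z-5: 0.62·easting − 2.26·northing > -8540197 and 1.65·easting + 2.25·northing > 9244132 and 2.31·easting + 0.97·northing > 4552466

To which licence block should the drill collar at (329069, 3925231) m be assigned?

0.62·329069 − 2.26·3925231 = -8666999.280, which is < -8540197
1.65·329069 + 2.25·3925231 = 9374733.600, which is > 9244132
2.31·329069 + 0.97·3925231 = 4567623.460, which is > 4552466
This sign pattern matches Z-10.

Z-10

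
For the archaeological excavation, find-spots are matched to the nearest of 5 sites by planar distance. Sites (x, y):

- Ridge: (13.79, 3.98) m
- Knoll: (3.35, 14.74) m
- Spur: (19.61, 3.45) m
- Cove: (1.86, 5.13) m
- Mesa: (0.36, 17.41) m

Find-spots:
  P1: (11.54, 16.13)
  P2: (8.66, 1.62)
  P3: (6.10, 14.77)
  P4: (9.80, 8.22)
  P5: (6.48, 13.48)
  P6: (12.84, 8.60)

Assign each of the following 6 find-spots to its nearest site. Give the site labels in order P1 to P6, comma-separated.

Knoll, Ridge, Knoll, Ridge, Knoll, Ridge

P1 → Knoll (d²=69.01)
P2 → Ridge (d²=31.89)
P3 → Knoll (d²=7.56)
P4 → Ridge (d²=33.90)
P5 → Knoll (d²=11.38)
P6 → Ridge (d²=22.25)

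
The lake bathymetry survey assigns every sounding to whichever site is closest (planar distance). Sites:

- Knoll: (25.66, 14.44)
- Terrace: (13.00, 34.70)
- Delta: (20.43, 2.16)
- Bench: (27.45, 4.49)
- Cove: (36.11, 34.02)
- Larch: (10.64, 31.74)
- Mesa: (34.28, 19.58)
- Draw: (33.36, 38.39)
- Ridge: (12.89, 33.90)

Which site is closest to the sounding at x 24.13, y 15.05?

Knoll

Squared distances to each site:
Knoll: 2.713; Terrace: 509.999; Delta: 179.842; Bench: 122.536; Cove: 503.381; Larch: 460.536; Mesa: 123.543; Draw: 629.948; Ridge: 481.660.
Minimum at Knoll.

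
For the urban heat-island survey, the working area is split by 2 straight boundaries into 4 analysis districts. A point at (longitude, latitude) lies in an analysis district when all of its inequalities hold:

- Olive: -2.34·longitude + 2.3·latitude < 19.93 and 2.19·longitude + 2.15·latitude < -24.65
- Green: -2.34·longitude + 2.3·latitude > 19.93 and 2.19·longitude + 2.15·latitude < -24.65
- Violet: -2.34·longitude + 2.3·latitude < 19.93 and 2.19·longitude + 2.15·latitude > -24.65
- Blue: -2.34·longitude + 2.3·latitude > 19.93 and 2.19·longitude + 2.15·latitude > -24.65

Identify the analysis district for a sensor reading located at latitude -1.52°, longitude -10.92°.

Green

-2.34·-10.92 + 2.3·-1.52 = 22.057, which is > 19.93
2.19·-10.92 + 2.15·-1.52 = -27.183, which is < -24.65
This sign pattern matches Green.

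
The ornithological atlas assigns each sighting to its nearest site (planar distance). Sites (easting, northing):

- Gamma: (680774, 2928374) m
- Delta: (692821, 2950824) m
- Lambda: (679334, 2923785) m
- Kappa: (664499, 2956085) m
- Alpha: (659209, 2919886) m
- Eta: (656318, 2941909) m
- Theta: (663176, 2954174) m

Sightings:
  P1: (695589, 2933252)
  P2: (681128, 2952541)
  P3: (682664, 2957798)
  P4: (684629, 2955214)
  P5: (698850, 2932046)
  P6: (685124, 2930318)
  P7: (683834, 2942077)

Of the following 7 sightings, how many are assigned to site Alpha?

P1 → Gamma
P2 → Delta
P3 → Delta
P4 → Delta
P5 → Gamma
P6 → Gamma
P7 → Delta
0 of the 7 go to Alpha.

0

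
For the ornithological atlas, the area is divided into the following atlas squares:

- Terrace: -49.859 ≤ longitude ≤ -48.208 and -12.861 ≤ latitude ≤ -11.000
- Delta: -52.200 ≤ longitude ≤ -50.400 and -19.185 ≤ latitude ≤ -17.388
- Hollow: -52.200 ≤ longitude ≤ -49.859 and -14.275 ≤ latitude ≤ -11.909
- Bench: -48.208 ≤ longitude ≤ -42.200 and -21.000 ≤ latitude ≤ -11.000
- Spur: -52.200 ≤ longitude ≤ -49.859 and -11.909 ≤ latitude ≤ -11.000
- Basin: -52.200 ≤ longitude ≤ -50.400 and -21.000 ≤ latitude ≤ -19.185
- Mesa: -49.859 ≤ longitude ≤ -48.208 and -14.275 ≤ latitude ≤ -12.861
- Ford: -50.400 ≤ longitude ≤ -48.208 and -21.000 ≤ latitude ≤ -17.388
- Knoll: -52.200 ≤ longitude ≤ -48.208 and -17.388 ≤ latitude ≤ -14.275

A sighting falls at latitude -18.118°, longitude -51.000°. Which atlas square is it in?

Delta

The point has longitude = -51.000 and latitude = -18.118.
Only Delta satisfies -52.200 ≤ longitude ≤ -50.400 and -19.185 ≤ latitude ≤ -17.388.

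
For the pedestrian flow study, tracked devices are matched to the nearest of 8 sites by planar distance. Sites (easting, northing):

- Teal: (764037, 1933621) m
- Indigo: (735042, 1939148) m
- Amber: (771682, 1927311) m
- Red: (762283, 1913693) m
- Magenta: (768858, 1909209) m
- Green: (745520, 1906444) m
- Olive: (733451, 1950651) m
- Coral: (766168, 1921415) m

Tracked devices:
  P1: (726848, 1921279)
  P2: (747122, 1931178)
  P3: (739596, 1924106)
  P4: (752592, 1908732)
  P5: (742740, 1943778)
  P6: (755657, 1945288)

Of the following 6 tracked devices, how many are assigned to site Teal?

P1 → Indigo
P2 → Indigo
P3 → Indigo
P4 → Green
P5 → Indigo
P6 → Teal
1 of the 6 goes to Teal.

1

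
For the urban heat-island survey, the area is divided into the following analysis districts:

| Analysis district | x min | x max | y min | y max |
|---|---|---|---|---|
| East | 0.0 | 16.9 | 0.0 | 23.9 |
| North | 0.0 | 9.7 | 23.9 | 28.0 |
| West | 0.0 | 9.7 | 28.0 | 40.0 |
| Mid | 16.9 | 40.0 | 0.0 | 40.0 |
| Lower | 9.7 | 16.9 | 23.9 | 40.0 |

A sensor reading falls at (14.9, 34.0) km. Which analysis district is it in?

The point has x = 14.9 and y = 34.0.
Only Lower satisfies 9.7 ≤ x ≤ 16.9 and 23.9 ≤ y ≤ 40.0.

Lower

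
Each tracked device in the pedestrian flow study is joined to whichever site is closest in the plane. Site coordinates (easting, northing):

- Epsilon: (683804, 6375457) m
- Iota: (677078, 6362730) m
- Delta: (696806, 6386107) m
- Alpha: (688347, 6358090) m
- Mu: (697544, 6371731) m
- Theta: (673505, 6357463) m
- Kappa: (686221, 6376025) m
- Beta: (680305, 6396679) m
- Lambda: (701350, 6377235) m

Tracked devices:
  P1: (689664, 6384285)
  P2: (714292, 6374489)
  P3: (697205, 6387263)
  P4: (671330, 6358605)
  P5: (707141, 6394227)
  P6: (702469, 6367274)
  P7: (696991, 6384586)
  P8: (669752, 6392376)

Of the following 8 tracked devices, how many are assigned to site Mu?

1

P1 → Delta
P2 → Lambda
P3 → Delta
P4 → Theta
P5 → Delta
P6 → Mu
P7 → Delta
P8 → Beta
1 of the 8 goes to Mu.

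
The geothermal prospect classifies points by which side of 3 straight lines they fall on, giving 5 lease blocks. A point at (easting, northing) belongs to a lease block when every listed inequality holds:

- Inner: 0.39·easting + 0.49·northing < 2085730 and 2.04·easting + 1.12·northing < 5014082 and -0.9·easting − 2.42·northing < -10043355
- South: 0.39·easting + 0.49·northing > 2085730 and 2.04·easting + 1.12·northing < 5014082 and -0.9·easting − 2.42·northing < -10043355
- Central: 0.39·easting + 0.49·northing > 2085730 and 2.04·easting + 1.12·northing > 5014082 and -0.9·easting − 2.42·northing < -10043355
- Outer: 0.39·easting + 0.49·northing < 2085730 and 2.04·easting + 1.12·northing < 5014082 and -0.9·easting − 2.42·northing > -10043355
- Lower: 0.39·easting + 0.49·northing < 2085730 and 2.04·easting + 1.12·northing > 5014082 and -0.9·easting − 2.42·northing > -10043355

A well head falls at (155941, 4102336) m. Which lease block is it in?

0.39·155941 + 0.49·4102336 = 2070961.630, which is < 2085730
2.04·155941 + 1.12·4102336 = 4912735.960, which is < 5014082
-0.9·155941 − 2.42·4102336 = -10068000.020, which is < -10043355
This sign pattern matches Inner.

Inner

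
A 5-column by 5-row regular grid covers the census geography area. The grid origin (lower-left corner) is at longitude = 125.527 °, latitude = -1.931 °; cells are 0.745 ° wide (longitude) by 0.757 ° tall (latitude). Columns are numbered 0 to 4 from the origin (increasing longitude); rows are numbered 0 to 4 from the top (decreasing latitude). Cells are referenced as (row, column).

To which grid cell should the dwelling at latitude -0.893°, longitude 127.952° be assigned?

(3, 3)

Column index: ⌊(127.952 − 125.527) / 0.745⌋ = ⌊3.255⌋ = 3
Row offset from origin: ⌊(-0.893 − -1.931) / 0.757⌋ = ⌊1.371⌋ = 1 → row 3 (counted from top)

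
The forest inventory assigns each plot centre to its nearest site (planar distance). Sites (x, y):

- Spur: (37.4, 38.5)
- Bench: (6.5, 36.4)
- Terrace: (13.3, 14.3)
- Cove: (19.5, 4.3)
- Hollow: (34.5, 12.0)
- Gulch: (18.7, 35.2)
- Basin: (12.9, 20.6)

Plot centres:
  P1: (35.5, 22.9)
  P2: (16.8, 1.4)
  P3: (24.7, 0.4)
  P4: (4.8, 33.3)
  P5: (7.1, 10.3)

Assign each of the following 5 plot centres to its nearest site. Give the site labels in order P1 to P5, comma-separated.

Hollow, Cove, Cove, Bench, Terrace

P1 → Hollow (d²=119.81)
P2 → Cove (d²=15.70)
P3 → Cove (d²=42.25)
P4 → Bench (d²=12.50)
P5 → Terrace (d²=54.44)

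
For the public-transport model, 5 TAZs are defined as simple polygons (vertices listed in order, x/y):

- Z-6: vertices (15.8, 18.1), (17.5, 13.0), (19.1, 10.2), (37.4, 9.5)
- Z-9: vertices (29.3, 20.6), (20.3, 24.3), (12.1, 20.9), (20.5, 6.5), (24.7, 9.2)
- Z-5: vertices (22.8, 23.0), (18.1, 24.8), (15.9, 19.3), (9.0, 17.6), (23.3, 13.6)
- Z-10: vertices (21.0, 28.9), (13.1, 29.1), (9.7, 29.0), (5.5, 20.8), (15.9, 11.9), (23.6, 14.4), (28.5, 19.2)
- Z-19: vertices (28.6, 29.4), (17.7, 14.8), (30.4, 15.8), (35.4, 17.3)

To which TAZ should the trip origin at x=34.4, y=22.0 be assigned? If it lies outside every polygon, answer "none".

none

Cast a ray rightward from (34.4, 22.0). For each polygon, the edges (by vertex number in listed order) whose endpoints lie on opposite sides of y = 22.0, where each meets that height, and whether that is right or left of the point:
Z-6: no edge straddles that height → 0 crossings.
Z-9: 1–2 at x≈25.89 (left), 2–3 at x≈14.75 (left) → 0 crossings.
Z-5: 2–3 at x≈16.98 (left), 5–1 at x≈22.85 (left) → 0 crossings.
Z-10: 3–4 at x≈6.11 (left), 7–1 at x≈26.34 (left) → 0 crossings.
Z-19: 1–2 at x≈23.08 (left), 4–1 at x≈32.76 (left) → 0 crossings.
All counts are even, so the point lies outside every listed polygon.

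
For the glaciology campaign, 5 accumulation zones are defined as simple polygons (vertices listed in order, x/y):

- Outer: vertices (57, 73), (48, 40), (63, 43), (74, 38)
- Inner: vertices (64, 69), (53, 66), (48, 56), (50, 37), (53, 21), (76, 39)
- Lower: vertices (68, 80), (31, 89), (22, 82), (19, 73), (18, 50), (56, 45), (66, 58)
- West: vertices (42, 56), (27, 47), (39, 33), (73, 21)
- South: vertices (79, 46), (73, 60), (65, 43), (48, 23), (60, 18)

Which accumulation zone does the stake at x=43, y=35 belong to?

Cast a ray rightward from (43, 35). For each polygon, the edges (by vertex number in listed order) whose endpoints lie on opposite sides of y = 35, where each meets that height, and whether that is right or left of the point:
Outer: no edge straddles that height → 0 crossings.
Inner: 4–5 at x≈50.4 (right), 5–6 at x≈70.9 (right) → 2 crossings.
Lower: no edge straddles that height → 0 crossings.
West: 2–3 at x≈37.3 (left), 4–1 at x≈60.6 (right) → 1 crossing.
South: 3–4 at x≈58.2 (right), 5–1 at x≈71.5 (right) → 2 crossings.
Only West has an odd count, so the point is inside West.

West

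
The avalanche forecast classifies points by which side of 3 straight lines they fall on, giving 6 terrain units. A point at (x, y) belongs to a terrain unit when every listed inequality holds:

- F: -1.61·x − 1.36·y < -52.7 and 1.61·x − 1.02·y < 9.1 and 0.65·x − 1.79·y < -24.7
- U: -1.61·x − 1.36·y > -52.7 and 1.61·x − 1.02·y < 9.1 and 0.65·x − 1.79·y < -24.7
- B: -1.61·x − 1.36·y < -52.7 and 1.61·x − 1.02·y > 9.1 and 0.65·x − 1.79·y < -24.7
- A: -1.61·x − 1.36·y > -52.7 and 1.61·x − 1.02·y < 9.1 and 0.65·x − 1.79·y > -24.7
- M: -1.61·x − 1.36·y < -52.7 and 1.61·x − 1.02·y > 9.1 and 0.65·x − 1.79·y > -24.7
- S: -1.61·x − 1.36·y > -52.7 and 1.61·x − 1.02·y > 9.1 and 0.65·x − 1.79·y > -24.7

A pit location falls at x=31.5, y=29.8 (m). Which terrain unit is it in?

B

-1.61·31.5 − 1.36·29.8 = -91.243, which is < -52.7
1.61·31.5 − 1.02·29.8 = 20.319, which is > 9.1
0.65·31.5 − 1.79·29.8 = -32.867, which is < -24.7
This sign pattern matches B.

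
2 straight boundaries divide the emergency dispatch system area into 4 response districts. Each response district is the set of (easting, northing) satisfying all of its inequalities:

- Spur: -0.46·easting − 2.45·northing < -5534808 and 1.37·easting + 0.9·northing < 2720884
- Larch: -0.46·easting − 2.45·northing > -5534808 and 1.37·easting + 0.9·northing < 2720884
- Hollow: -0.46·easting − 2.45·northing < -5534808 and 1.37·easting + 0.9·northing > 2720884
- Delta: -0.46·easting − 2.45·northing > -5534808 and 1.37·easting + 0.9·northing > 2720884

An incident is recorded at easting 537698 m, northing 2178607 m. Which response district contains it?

Spur

-0.46·537698 − 2.45·2178607 = -5584928.230, which is < -5534808
1.37·537698 + 0.9·2178607 = 2697392.560, which is < 2720884
This sign pattern matches Spur.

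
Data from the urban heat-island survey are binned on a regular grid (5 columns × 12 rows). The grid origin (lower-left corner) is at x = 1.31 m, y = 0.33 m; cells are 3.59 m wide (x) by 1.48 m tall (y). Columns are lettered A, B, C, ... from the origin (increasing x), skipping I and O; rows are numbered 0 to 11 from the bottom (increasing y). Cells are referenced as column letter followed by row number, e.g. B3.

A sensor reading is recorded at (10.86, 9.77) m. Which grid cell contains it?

Column index: ⌊(10.86 − 1.31) / 3.59⌋ = ⌊2.660⌋ = 2 → column C
Row offset from origin: ⌊(9.77 − 0.33) / 1.48⌋ = ⌊6.378⌋ = 6 → row 6

C6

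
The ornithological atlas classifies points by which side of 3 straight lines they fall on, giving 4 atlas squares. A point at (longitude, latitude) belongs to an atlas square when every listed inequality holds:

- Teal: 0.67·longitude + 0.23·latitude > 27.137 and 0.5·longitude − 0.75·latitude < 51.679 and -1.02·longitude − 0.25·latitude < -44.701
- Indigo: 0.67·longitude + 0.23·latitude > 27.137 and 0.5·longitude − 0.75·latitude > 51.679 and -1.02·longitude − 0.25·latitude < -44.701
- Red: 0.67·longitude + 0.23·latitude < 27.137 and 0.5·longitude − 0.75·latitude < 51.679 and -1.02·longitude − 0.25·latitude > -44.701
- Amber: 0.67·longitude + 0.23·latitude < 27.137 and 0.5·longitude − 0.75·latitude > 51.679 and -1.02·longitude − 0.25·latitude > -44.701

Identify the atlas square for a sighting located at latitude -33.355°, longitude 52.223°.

0.67·52.223 + 0.23·-33.355 = 27.318, which is > 27.137
0.5·52.223 − 0.75·-33.355 = 51.128, which is < 51.679
-1.02·52.223 − 0.25·-33.355 = -44.929, which is < -44.701
This sign pattern matches Teal.

Teal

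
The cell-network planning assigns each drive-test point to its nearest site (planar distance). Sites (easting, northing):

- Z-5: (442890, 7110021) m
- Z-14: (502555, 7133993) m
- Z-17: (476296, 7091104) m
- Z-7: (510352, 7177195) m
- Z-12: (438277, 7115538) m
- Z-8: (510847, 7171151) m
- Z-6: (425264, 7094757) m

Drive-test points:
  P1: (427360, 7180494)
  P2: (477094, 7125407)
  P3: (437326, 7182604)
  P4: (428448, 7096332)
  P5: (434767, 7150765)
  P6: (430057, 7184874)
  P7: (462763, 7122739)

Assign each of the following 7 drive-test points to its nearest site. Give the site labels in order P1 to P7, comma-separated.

P1 → Z-12 (d²=4338462825.00)
P2 → Z-14 (d²=721981917.00)
P3 → Z-12 (d²=4498752757.00)
P4 → Z-6 (d²=12618481.00)
P5 → Z-12 (d²=1253261629.00)
P6 → Z-12 (d²=4875049296.00)
P7 → Z-5 (d²=556683653.00)

Z-12, Z-14, Z-12, Z-6, Z-12, Z-12, Z-5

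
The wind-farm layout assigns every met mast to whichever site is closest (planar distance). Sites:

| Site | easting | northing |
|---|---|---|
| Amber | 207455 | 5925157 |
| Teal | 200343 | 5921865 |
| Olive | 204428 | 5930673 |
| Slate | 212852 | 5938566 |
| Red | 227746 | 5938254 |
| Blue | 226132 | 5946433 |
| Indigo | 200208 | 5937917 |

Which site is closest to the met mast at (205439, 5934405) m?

Squared distances to each site:
Amber: 89589760.000; Teal: 183220816.000; Olive: 14949945.000; Slate: 72266490.000; Red: 512417050.000; Blue: 572873033.000; Indigo: 39697505.000.
Minimum at Olive.

Olive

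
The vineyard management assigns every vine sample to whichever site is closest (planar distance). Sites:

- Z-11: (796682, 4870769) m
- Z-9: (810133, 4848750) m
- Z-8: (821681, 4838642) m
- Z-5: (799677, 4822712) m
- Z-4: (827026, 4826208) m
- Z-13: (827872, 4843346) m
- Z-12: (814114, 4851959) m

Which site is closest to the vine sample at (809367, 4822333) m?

Squared distances to each site:
Z-11: 2506955321.000; Z-9: 698444645.000; Z-8: 417618077.000; Z-5: 94039741.000; Z-4: 326855906.000; Z-13: 783981194.000; Z-12: 900233885.000.
Minimum at Z-5.

Z-5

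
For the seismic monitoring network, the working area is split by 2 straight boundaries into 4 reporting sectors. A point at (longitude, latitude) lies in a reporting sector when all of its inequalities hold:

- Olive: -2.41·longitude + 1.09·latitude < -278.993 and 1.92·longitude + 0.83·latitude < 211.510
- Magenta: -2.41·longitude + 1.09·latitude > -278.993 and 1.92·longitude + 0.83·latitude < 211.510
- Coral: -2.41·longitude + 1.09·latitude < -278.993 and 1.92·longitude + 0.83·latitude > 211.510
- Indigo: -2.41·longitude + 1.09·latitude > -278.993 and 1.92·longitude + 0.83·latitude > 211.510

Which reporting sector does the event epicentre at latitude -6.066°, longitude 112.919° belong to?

-2.41·112.919 + 1.09·-6.066 = -278.747, which is > -278.993
1.92·112.919 + 0.83·-6.066 = 211.770, which is > 211.510
This sign pattern matches Indigo.

Indigo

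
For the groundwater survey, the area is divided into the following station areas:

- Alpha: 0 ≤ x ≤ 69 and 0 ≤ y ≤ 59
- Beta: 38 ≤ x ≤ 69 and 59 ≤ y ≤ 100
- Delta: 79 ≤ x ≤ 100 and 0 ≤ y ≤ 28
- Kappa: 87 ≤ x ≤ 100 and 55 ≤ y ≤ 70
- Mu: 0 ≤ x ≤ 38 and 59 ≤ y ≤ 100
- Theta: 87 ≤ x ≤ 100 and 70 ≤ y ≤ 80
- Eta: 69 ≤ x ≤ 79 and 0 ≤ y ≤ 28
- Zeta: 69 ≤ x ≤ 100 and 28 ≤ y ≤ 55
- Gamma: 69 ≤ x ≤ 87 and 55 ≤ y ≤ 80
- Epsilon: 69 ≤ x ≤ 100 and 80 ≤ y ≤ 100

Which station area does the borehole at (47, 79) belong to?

Beta

The point has x = 47 and y = 79.
Only Beta satisfies 38 ≤ x ≤ 69 and 59 ≤ y ≤ 100.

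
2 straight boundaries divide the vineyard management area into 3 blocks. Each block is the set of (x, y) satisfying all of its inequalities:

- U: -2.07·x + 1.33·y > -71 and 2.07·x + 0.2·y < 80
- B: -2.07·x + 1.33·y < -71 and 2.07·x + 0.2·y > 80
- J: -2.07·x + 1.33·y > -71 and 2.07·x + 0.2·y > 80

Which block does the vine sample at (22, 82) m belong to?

U

-2.07·22 + 1.33·82 = 63.520, which is > -71
2.07·22 + 0.2·82 = 61.940, which is < 80
This sign pattern matches U.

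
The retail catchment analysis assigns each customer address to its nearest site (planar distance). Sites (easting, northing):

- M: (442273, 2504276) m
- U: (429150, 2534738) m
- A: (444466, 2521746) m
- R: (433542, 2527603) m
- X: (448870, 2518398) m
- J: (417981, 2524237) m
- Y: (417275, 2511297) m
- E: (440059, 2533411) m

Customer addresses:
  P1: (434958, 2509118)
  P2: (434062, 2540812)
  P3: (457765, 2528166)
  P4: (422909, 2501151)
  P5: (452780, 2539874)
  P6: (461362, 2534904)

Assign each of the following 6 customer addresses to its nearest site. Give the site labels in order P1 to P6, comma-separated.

P1 → M (d²=76954189.00)
P2 → U (d²=61021220.00)
P3 → X (d²=174534849.00)
P4 → Y (d²=134683272.00)
P5 → E (d²=203594210.00)
P6 → X (d²=428498100.00)

M, U, X, Y, E, X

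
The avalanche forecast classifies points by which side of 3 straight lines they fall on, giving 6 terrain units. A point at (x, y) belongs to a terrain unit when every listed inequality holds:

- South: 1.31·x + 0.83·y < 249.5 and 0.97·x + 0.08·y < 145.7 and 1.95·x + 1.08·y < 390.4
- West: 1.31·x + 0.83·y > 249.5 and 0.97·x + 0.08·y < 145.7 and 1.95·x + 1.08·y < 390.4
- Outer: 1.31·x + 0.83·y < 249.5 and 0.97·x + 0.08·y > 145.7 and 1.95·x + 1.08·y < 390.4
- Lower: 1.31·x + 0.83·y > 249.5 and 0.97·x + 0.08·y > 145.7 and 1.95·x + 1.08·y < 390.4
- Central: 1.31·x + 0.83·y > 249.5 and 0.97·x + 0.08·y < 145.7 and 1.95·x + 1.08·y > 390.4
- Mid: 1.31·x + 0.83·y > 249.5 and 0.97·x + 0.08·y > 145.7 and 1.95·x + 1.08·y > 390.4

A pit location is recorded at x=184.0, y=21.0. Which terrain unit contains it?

1.31·184.0 + 0.83·21.0 = 258.470, which is > 249.5
0.97·184.0 + 0.08·21.0 = 180.160, which is > 145.7
1.95·184.0 + 1.08·21.0 = 381.480, which is < 390.4
This sign pattern matches Lower.

Lower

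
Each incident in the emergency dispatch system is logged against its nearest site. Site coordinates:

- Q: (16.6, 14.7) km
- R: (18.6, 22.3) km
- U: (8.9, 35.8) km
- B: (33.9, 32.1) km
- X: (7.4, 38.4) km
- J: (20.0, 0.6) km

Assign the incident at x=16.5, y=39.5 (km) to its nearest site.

U

Squared distances to each site:
Q: 615.050; R: 300.250; U: 71.450; B: 357.520; X: 84.020; J: 1525.460.
Minimum at U.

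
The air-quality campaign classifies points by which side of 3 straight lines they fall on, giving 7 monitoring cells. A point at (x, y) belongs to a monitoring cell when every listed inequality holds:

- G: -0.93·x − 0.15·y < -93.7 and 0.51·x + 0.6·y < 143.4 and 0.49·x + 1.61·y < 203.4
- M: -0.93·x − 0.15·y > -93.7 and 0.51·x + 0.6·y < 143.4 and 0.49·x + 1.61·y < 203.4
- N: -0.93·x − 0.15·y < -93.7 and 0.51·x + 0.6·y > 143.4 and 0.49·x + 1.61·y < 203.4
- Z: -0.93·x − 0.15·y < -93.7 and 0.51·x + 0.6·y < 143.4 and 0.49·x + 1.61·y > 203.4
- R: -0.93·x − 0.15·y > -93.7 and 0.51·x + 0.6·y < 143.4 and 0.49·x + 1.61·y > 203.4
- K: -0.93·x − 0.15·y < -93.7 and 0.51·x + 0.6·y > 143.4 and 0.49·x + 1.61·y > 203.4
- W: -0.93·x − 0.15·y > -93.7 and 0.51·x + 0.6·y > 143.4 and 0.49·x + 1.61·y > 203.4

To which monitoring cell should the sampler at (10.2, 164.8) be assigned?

R

-0.93·10.2 − 0.15·164.8 = -34.206, which is > -93.7
0.51·10.2 + 0.6·164.8 = 104.082, which is < 143.4
0.49·10.2 + 1.61·164.8 = 270.326, which is > 203.4
This sign pattern matches R.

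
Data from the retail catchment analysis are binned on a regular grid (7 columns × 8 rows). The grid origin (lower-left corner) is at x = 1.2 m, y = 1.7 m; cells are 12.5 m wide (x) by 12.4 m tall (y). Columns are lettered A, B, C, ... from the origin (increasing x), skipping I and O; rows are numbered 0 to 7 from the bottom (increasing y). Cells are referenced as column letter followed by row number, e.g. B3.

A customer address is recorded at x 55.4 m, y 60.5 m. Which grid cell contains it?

Column index: ⌊(55.4 − 1.2) / 12.5⌋ = ⌊4.336⌋ = 4 → column E
Row offset from origin: ⌊(60.5 − 1.7) / 12.4⌋ = ⌊4.742⌋ = 4 → row 4

E4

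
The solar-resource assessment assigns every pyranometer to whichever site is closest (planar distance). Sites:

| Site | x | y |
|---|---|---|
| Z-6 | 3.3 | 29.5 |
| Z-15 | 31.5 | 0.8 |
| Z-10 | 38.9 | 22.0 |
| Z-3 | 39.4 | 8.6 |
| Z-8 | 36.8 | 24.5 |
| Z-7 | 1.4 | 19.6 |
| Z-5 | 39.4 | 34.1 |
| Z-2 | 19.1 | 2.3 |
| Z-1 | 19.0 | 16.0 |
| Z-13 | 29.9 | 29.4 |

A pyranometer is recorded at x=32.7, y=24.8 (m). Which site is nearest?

Z-8

Squared distances to each site:
Z-6: 886.450; Z-15: 577.440; Z-10: 46.280; Z-3: 307.330; Z-8: 16.900; Z-7: 1006.730; Z-5: 131.380; Z-2: 691.210; Z-1: 265.130; Z-13: 29.000.
Minimum at Z-8.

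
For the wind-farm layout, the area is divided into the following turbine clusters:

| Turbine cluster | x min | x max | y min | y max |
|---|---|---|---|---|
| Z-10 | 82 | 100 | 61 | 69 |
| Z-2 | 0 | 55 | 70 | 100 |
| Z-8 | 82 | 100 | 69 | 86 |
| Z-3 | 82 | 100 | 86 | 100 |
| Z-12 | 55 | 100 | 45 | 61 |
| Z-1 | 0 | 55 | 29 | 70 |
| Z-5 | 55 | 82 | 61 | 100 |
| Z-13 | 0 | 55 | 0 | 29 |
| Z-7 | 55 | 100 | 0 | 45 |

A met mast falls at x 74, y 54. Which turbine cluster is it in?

Z-12

The point has x = 74 and y = 54.
Only Z-12 satisfies 55 ≤ x ≤ 100 and 45 ≤ y ≤ 61.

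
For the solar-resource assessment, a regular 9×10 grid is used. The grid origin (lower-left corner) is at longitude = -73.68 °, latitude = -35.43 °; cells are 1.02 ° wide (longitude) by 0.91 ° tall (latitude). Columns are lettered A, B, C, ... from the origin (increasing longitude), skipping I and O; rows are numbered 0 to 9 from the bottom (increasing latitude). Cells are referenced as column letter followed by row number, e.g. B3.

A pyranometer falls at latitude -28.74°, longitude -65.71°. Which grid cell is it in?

Column index: ⌊(-65.71 − -73.68) / 1.02⌋ = ⌊7.814⌋ = 7 → column H
Row offset from origin: ⌊(-28.74 − -35.43) / 0.91⌋ = ⌊7.352⌋ = 7 → row 7

H7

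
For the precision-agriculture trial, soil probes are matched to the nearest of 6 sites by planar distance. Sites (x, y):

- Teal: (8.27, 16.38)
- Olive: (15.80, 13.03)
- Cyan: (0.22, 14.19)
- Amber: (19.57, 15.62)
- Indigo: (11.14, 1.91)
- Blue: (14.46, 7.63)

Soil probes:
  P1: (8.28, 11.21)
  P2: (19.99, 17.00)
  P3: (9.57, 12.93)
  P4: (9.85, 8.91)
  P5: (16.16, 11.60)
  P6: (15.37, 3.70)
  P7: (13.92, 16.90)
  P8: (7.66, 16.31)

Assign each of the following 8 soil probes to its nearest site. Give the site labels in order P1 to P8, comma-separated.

Teal, Amber, Teal, Blue, Olive, Blue, Olive, Teal

P1 → Teal (d²=26.73)
P2 → Amber (d²=2.08)
P3 → Teal (d²=13.59)
P4 → Blue (d²=22.89)
P5 → Olive (d²=2.17)
P6 → Blue (d²=16.27)
P7 → Olive (d²=18.51)
P8 → Teal (d²=0.38)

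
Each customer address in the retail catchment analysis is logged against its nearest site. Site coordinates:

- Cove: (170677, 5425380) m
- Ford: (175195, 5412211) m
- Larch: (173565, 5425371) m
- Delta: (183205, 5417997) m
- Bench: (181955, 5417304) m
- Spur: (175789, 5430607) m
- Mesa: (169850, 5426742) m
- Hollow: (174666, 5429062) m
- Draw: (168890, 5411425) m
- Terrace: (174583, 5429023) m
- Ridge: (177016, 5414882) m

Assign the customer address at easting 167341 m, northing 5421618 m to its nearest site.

Squared distances to each site:
Cove: 25281540.000; Ford: 150176965.000; Larch: 52823185.000; Delta: 264778137.000; Bench: 232179592.000; Spur: 152170825.000; Mesa: 32550457.000; Hollow: 109068761.000; Draw: 106296650.000; Terrace: 107280589.000; Ridge: 138979321.000.
Minimum at Cove.

Cove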